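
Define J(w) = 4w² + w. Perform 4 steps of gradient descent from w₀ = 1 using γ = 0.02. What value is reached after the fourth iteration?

0.43510528

J′(w) = 8w + 1
Step 1: J′(1) = 9; w₁ = 1 − 0.02·9 = 0.82
Step 2: J′(0.82) = 7.56; w₂ = 0.82 − 0.02·7.56 = 0.6688
Step 3: J′(0.6688) = 6.3504; w₃ = 0.6688 − 0.02·6.3504 = 0.541792
Step 4: J′(0.541792) = 5.334336; w₄ = 0.541792 − 0.02·5.334336 = 0.43510528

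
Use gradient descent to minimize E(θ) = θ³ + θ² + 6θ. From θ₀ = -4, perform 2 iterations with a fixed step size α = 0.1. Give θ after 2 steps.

-29.668

E′(θ) = 3θ² + 2θ + 6
θ₁ = -4 − 0.1·46 = -8.6
θ₂ = -8.6 − 0.1·210.68 = -29.668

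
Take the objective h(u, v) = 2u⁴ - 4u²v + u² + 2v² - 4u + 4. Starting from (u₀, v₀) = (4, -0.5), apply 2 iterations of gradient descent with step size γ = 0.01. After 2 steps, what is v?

0.223296

∇h = (8u³ - 8uv + 2u - 4, -4u² + 4v)
(u₁, v₁) = (4, -0.5) − 0.01·(532, -66) = (-1.32, 0.16)
(u₂, v₂) = (-1.32, 0.16) − 0.01·(-23.350144, -6.3296) = (-1.08649856, 0.223296)
v = 0.223296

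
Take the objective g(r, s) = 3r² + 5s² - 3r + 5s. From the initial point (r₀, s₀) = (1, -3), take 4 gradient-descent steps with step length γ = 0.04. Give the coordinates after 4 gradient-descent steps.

(0.66681088, -0.824)

∇g = (6r - 3, 10s + 5)
(r₁, s₁) = (1, -3) − 0.04·(3, -25) = (0.88, -2)
(r₂, s₂) = (0.88, -2) − 0.04·(2.28, -15) = (0.7888, -1.4)
(r₃, s₃) = (0.7888, -1.4) − 0.04·(1.7328, -9) = (0.719488, -1.04)
(r₄, s₄) = (0.719488, -1.04) − 0.04·(1.316928, -5.4) = (0.66681088, -0.824)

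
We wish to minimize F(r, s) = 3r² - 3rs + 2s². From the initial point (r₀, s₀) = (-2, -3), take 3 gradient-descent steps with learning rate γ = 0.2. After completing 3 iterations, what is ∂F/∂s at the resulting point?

∇F = (6r - 3s, -3r + 4s)
Step 1: at (-2, -3), ∇F = (-3, -6) → (-2, -3) − 0.2·(-3, -6) = (-1.4, -1.8)
Step 2: at (-1.4, -1.8), ∇F = (-3, -3) → (-1.4, -1.8) − 0.2·(-3, -3) = (-0.8, -1.2)
Step 3: at (-0.8, -1.2), ∇F = (-1.2, -2.4) → (-0.8, -1.2) − 0.2·(-1.2, -2.4) = (-0.56, -0.72)
∂F/∂s at (-0.56, -0.72) = -1.2

-1.2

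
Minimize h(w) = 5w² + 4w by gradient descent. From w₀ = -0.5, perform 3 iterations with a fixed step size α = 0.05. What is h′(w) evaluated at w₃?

h′(w) = 10w + 4
w₁ = -0.5 − 0.05·(-1) = -0.45
w₂ = -0.45 − 0.05·(-0.5) = -0.425
w₃ = -0.425 − 0.05·(-0.25) = -0.4125
h′(w) at (-0.4125) = -0.125

-0.125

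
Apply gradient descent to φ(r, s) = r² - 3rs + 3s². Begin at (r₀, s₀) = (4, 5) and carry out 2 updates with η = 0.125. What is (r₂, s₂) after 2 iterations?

(4.6875, 2.515625)

∇φ = (2r - 3s, -3r + 6s)
(r₁, s₁) = (4, 5) − 0.125·(-7, 18) = (4.875, 2.75)
(r₂, s₂) = (4.875, 2.75) − 0.125·(1.5, 1.875) = (4.6875, 2.515625)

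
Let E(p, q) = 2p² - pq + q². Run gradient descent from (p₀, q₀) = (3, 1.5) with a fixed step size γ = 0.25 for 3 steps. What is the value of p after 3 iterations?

0.2109375

∇E = (4p - q, -p + 2q)
Step 1: at (3, 1.5), ∇E = (10.5, 0) → (3, 1.5) − 0.25·(10.5, 0) = (0.375, 1.5)
Step 2: at (0.375, 1.5), ∇E = (0, 2.625) → (0.375, 1.5) − 0.25·(0, 2.625) = (0.375, 0.84375)
Step 3: at (0.375, 0.84375), ∇E = (0.65625, 1.3125) → (0.375, 0.84375) − 0.25·(0.65625, 1.3125) = (0.2109375, 0.515625)
p = 0.2109375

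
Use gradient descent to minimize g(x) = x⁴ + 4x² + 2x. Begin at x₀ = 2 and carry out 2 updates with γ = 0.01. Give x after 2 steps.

1.225

g′(x) = 4x³ + 8x + 2
Step 1: g′(2) = 50; x₁ = 2 − 0.01·50 = 1.5
Step 2: g′(1.5) = 27.5; x₂ = 1.5 − 0.01·27.5 = 1.225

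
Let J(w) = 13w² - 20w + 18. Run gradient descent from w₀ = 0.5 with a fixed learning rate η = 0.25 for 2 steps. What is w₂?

J′(w) = 26w - 20
Step 1: J′(0.5) = -7; w₁ = 0.5 − 0.25·(-7) = 2.25
Step 2: J′(2.25) = 38.5; w₂ = 2.25 − 0.25·38.5 = -7.375

-7.375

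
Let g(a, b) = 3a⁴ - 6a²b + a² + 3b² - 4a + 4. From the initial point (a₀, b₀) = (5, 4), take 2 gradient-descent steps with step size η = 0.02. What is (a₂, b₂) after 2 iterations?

(1962.41848832, 55.285888)

∇g = (12a³ - 12ab + 2a - 4, -6a² + 6b)
(a₁, b₁) = (5, 4) − 0.02·(1266, -126) = (-20.32, 6.52)
(a₂, b₂) = (-20.32, 6.52) − 0.02·(-99136.924416, -2438.2944) = (1962.41848832, 55.285888)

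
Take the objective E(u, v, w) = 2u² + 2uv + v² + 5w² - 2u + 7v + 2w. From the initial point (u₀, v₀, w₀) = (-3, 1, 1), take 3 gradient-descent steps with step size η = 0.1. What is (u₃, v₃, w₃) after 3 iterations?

(-0.456, -0.32, -0.2)

∇E = (4u + 2v - 2, 2u + 2v + 7, 10w + 2)
(u₁, v₁, w₁) = (-3, 1, 1) − 0.1·(-12, 3, 12) = (-1.8, 0.7, -0.2)
(u₂, v₂, w₂) = (-1.8, 0.7, -0.2) − 0.1·(-7.8, 4.8, 0) = (-1.02, 0.22, -0.2)
(u₃, v₃, w₃) = (-1.02, 0.22, -0.2) − 0.1·(-5.64, 5.4, 0) = (-0.456, -0.32, -0.2)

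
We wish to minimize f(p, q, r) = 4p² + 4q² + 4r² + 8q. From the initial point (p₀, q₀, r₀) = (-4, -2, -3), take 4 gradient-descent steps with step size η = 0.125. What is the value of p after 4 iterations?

∇f = (8p, 8q + 8, 8r)
Step 1: at (-4, -2, -3), ∇f = (-32, -8, -24) → (-4, -2, -3) − 0.125·(-32, -8, -24) = (0, -1, 0)
Step 2: at (0, -1, 0), ∇f = (0, 0, 0) → (0, -1, 0) − 0.125·(0, 0, 0) = (0, -1, 0)
Step 3: at (0, -1, 0), ∇f = (0, 0, 0) → (0, -1, 0) − 0.125·(0, 0, 0) = (0, -1, 0)
Step 4: at (0, -1, 0), ∇f = (0, 0, 0) → (0, -1, 0) − 0.125·(0, 0, 0) = (0, -1, 0)
p = 0

0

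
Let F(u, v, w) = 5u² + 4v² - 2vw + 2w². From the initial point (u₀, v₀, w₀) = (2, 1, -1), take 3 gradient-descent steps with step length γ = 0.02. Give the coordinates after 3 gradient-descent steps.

∇F = (10u, 8v - 2w, -2v + 4w)
Step 1: at (2, 1, -1), ∇F = (20, 10, -6) → (2, 1, -1) − 0.02·(20, 10, -6) = (1.6, 0.8, -0.88)
Step 2: at (1.6, 0.8, -0.88), ∇F = (16, 8.16, -5.12) → (1.6, 0.8, -0.88) − 0.02·(16, 8.16, -5.12) = (1.28, 0.6368, -0.7776)
Step 3: at (1.28, 0.6368, -0.7776), ∇F = (12.8, 6.6496, -4.384) → (1.28, 0.6368, -0.7776) − 0.02·(12.8, 6.6496, -4.384) = (1.024, 0.503808, -0.68992)

(1.024, 0.503808, -0.68992)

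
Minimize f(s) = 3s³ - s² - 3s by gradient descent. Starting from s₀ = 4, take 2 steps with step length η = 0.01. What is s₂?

2.111799

f′(s) = 9s² - 2s - 3
Step 1: f′(4) = 133; s₁ = 4 − 0.01·133 = 2.67
Step 2: f′(2.67) = 55.8201; s₂ = 2.67 − 0.01·55.8201 = 2.111799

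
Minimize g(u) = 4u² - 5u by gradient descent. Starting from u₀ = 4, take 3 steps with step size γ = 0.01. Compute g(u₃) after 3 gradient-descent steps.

26.064549748736

g′(u) = 8u - 5
Step 1: g′(4) = 27; u₁ = 4 − 0.01·27 = 3.73
Step 2: g′(3.73) = 24.84; u₂ = 3.73 − 0.01·24.84 = 3.4816
Step 3: g′(3.4816) = 22.8528; u₃ = 3.4816 − 0.01·22.8528 = 3.253072
g(3.253072) = 26.064549748736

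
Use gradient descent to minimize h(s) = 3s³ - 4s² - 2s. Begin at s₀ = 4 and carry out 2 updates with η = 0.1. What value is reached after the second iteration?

-56.5

h′(s) = 9s² - 8s - 2
s₁ = 4 − 0.1·110 = -7
s₂ = -7 − 0.1·495 = -56.5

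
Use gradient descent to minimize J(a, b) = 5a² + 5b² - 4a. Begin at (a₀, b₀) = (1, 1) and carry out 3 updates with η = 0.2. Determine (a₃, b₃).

(-0.2, -1)

∇J = (10a - 4, 10b)
(a₁, b₁) = (1, 1) − 0.2·(6, 10) = (-0.2, -1)
(a₂, b₂) = (-0.2, -1) − 0.2·(-6, -10) = (1, 1)
(a₃, b₃) = (1, 1) − 0.2·(6, 10) = (-0.2, -1)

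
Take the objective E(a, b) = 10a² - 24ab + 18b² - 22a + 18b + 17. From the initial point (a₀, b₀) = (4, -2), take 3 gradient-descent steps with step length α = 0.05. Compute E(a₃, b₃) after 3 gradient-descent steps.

∇E = (20a - 24b - 22, -24a + 36b + 18)
Step 1: at (4, -2), ∇E = (106, -150) → (4, -2) − 0.05·(106, -150) = (-1.3, 5.5)
Step 2: at (-1.3, 5.5), ∇E = (-180, 247.2) → (-1.3, 5.5) − 0.05·(-180, 247.2) = (7.7, -6.86)
Step 3: at (7.7, -6.86), ∇E = (296.64, -413.76) → (7.7, -6.86) − 0.05·(296.64, -413.76) = (-7.132, 13.828)
E(-7.132, 13.828) = 6740.217856

6740.217856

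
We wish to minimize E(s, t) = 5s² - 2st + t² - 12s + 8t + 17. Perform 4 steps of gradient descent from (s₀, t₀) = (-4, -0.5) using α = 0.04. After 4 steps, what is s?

∇E = (10s - 2t - 12, -2s + 2t + 8)
Step 1: at (-4, -0.5), ∇E = (-51, 15) → (-4, -0.5) − 0.04·(-51, 15) = (-1.96, -1.1)
Step 2: at (-1.96, -1.1), ∇E = (-29.4, 9.72) → (-1.96, -1.1) − 0.04·(-29.4, 9.72) = (-0.784, -1.4888)
Step 3: at (-0.784, -1.4888), ∇E = (-16.8624, 6.5904) → (-0.784, -1.4888) − 0.04·(-16.8624, 6.5904) = (-0.109504, -1.752416)
Step 4: at (-0.109504, -1.752416), ∇E = (-9.590208, 4.714176) → (-0.109504, -1.752416) − 0.04·(-9.590208, 4.714176) = (0.27410432, -1.94098304)
s = 0.27410432

0.27410432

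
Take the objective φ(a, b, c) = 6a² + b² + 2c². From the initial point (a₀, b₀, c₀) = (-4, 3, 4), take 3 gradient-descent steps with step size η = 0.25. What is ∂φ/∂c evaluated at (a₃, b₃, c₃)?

0

∇φ = (12a, 2b, 4c)
(a₁, b₁, c₁) = (-4, 3, 4) − 0.25·(-48, 6, 16) = (8, 1.5, 0)
(a₂, b₂, c₂) = (8, 1.5, 0) − 0.25·(96, 3, 0) = (-16, 0.75, 0)
(a₃, b₃, c₃) = (-16, 0.75, 0) − 0.25·(-192, 1.5, 0) = (32, 0.375, 0)
∂φ/∂c at (32, 0.375, 0) = 0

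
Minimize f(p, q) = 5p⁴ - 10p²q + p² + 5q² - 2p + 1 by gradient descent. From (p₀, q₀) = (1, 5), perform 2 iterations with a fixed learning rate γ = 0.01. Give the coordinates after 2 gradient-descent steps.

(2.2736, 4.464)

∇f = (20p³ - 20pq + 2p - 2, -10p² + 10q)
Step 1: at (1, 5), ∇f = (-80, 40) → (1, 5) − 0.01·(-80, 40) = (1.8, 4.6)
Step 2: at (1.8, 4.6), ∇f = (-47.36, 13.6) → (1.8, 4.6) − 0.01·(-47.36, 13.6) = (2.2736, 4.464)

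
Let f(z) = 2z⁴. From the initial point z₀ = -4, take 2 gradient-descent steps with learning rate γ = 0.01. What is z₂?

1.00760576

f′(z) = 8z³
z₁ = -4 − 0.01·(-512) = 1.12
z₂ = 1.12 − 0.01·11.239424 = 1.00760576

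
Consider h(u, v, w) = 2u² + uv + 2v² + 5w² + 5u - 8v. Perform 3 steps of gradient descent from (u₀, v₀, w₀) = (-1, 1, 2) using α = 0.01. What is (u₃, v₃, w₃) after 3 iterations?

(-1.059094, 1.144669, 1.458)

∇h = (4u + v + 5, u + 4v - 8, 10w)
Step 1: at (-1, 1, 2), ∇h = (2, -5, 20) → (-1, 1, 2) − 0.01·(2, -5, 20) = (-1.02, 1.05, 1.8)
Step 2: at (-1.02, 1.05, 1.8), ∇h = (1.97, -4.82, 18) → (-1.02, 1.05, 1.8) − 0.01·(1.97, -4.82, 18) = (-1.0397, 1.0982, 1.62)
Step 3: at (-1.0397, 1.0982, 1.62), ∇h = (1.9394, -4.6469, 16.2) → (-1.0397, 1.0982, 1.62) − 0.01·(1.9394, -4.6469, 16.2) = (-1.059094, 1.144669, 1.458)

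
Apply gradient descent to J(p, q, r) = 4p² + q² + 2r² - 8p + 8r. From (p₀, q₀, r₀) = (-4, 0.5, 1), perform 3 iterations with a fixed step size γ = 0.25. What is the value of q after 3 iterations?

0.0625

∇J = (8p - 8, 2q, 4r + 8)
Step 1: at (-4, 0.5, 1), ∇J = (-40, 1, 12) → (-4, 0.5, 1) − 0.25·(-40, 1, 12) = (6, 0.25, -2)
Step 2: at (6, 0.25, -2), ∇J = (40, 0.5, 0) → (6, 0.25, -2) − 0.25·(40, 0.5, 0) = (-4, 0.125, -2)
Step 3: at (-4, 0.125, -2), ∇J = (-40, 0.25, 0) → (-4, 0.125, -2) − 0.25·(-40, 0.25, 0) = (6, 0.0625, -2)
q = 0.0625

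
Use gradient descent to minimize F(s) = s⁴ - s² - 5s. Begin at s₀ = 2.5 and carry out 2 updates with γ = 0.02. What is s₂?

F′(s) = 4s³ - 2s - 5
Step 1: F′(2.5) = 52.5; s₁ = 2.5 − 0.02·52.5 = 1.45
Step 2: F′(1.45) = 4.2945; s₂ = 1.45 − 0.02·4.2945 = 1.36411

1.36411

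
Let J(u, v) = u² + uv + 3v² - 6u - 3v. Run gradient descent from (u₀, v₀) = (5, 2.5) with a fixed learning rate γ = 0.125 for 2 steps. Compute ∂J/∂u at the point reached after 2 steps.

1.6328125

∇J = (2u + v - 6, u + 6v - 3)
(u₁, v₁) = (5, 2.5) − 0.125·(6.5, 17) = (4.1875, 0.375)
(u₂, v₂) = (4.1875, 0.375) − 0.125·(2.75, 3.4375) = (3.84375, -0.0546875)
∂J/∂u at (3.84375, -0.0546875) = 1.6328125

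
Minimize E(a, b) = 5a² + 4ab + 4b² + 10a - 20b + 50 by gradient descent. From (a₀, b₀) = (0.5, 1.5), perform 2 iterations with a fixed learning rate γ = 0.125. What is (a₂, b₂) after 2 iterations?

(-1.84375, 3.5625)

∇E = (10a + 4b + 10, 4a + 8b - 20)
Step 1: at (0.5, 1.5), ∇E = (21, -6) → (0.5, 1.5) − 0.125·(21, -6) = (-2.125, 2.25)
Step 2: at (-2.125, 2.25), ∇E = (-2.25, -10.5) → (-2.125, 2.25) − 0.125·(-2.25, -10.5) = (-1.84375, 3.5625)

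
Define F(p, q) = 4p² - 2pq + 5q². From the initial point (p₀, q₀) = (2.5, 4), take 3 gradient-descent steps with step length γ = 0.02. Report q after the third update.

2.265536

∇F = (8p - 2q, -2p + 10q)
(p₁, q₁) = (2.5, 4) − 0.02·(12, 35) = (2.26, 3.3)
(p₂, q₂) = (2.26, 3.3) − 0.02·(11.48, 28.48) = (2.0304, 2.7304)
(p₃, q₃) = (2.0304, 2.7304) − 0.02·(10.7824, 23.2432) = (1.814752, 2.265536)
q = 2.265536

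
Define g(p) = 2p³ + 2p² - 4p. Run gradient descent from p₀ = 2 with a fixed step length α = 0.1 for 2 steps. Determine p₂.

g′(p) = 6p² + 4p - 4
p₁ = 2 − 0.1·28 = -0.8
p₂ = -0.8 − 0.1·(-3.36) = -0.464

-0.464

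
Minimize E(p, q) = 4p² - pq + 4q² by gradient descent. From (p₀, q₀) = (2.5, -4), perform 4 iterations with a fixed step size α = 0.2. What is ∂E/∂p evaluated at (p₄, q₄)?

11.8464

∇E = (8p - q, -p + 8q)
(p₁, q₁) = (2.5, -4) − 0.2·(24, -34.5) = (-2.3, 2.9)
(p₂, q₂) = (-2.3, 2.9) − 0.2·(-21.3, 25.5) = (1.96, -2.2)
(p₃, q₃) = (1.96, -2.2) − 0.2·(17.88, -19.56) = (-1.616, 1.712)
(p₄, q₄) = (-1.616, 1.712) − 0.2·(-14.64, 15.312) = (1.312, -1.3504)
∂E/∂p at (1.312, -1.3504) = 11.8464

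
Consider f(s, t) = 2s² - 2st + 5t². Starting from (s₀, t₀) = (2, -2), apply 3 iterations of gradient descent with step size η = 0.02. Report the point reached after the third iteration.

∇f = (4s - 2t, -2s + 10t)
Step 1: at (2, -2), ∇f = (12, -24) → (2, -2) − 0.02·(12, -24) = (1.76, -1.52)
Step 2: at (1.76, -1.52), ∇f = (10.08, -18.72) → (1.76, -1.52) − 0.02·(10.08, -18.72) = (1.5584, -1.1456)
Step 3: at (1.5584, -1.1456), ∇f = (8.5248, -14.5728) → (1.5584, -1.1456) − 0.02·(8.5248, -14.5728) = (1.387904, -0.854144)

(1.387904, -0.854144)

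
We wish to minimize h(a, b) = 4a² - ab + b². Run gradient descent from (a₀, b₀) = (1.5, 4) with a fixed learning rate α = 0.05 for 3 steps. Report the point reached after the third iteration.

∇h = (8a - b, -a + 2b)
(a₁, b₁) = (1.5, 4) − 0.05·(8, 6.5) = (1.1, 3.675)
(a₂, b₂) = (1.1, 3.675) − 0.05·(5.125, 6.25) = (0.84375, 3.3625)
(a₃, b₃) = (0.84375, 3.3625) − 0.05·(3.3875, 5.88125) = (0.674375, 3.0684375)

(0.674375, 3.0684375)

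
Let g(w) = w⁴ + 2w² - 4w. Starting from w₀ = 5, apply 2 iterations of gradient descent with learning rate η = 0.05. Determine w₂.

1783.3424

g′(w) = 4w³ + 4w - 4
Step 1: g′(5) = 516; w₁ = 5 − 0.05·516 = -20.8
Step 2: g′(-20.8) = -36082.848; w₂ = -20.8 − 0.05·(-36082.848) = 1783.3424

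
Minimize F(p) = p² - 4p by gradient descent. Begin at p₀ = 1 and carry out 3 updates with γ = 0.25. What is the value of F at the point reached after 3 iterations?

-3.984375

F′(p) = 2p - 4
Step 1: F′(1) = -2; p₁ = 1 − 0.25·(-2) = 1.5
Step 2: F′(1.5) = -1; p₂ = 1.5 − 0.25·(-1) = 1.75
Step 3: F′(1.75) = -0.5; p₃ = 1.75 − 0.25·(-0.5) = 1.875
F(1.875) = -3.984375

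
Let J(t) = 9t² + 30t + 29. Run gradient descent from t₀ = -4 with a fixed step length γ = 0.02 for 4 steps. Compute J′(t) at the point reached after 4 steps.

-7.04643072

J′(t) = 18t + 30
t₁ = -4 − 0.02·(-42) = -3.16
t₂ = -3.16 − 0.02·(-26.88) = -2.6224
t₃ = -2.6224 − 0.02·(-17.2032) = -2.278336
t₄ = -2.278336 − 0.02·(-11.010048) = -2.05813504
J′(t) at (-2.05813504) = -7.04643072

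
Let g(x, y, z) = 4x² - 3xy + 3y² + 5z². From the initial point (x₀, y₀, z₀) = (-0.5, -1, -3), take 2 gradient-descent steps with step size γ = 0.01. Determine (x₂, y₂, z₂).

(-0.47945, -0.9124, -2.43)

∇g = (8x - 3y, -3x + 6y, 10z)
Step 1: at (-0.5, -1, -3), ∇g = (-1, -4.5, -30) → (-0.5, -1, -3) − 0.01·(-1, -4.5, -30) = (-0.49, -0.955, -2.7)
Step 2: at (-0.49, -0.955, -2.7), ∇g = (-1.055, -4.26, -27) → (-0.49, -0.955, -2.7) − 0.01·(-1.055, -4.26, -27) = (-0.47945, -0.9124, -2.43)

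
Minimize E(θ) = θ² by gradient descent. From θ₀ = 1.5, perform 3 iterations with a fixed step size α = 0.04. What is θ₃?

1.168032

E′(θ) = 2θ
Step 1: E′(1.5) = 3; θ₁ = 1.5 − 0.04·3 = 1.38
Step 2: E′(1.38) = 2.76; θ₂ = 1.38 − 0.04·2.76 = 1.2696
Step 3: E′(1.2696) = 2.5392; θ₃ = 1.2696 − 0.04·2.5392 = 1.168032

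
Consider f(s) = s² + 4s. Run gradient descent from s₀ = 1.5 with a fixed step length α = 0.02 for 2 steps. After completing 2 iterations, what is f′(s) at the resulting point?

6.4512

f′(s) = 2s + 4
s₁ = 1.5 − 0.02·7 = 1.36
s₂ = 1.36 − 0.02·6.72 = 1.2256
f′(s) at (1.2256) = 6.4512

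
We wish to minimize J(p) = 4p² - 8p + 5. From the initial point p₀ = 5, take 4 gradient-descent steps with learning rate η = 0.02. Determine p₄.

J′(p) = 8p - 8
p₁ = 5 − 0.02·32 = 4.36
p₂ = 4.36 − 0.02·26.88 = 3.8224
p₃ = 3.8224 − 0.02·22.5792 = 3.370816
p₄ = 3.370816 − 0.02·18.966528 = 2.99148544

2.99148544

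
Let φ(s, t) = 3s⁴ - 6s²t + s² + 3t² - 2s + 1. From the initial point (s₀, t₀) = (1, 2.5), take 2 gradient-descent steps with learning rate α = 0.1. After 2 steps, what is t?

5.344

∇φ = (12s³ - 12st + 2s - 2, -6s² + 6t)
Step 1: at (1, 2.5), ∇φ = (-18, 9) → (1, 2.5) − 0.1·(-18, 9) = (2.8, 1.6)
Step 2: at (2.8, 1.6), ∇φ = (213.264, -37.44) → (2.8, 1.6) − 0.1·(213.264, -37.44) = (-18.5264, 5.344)
t = 5.344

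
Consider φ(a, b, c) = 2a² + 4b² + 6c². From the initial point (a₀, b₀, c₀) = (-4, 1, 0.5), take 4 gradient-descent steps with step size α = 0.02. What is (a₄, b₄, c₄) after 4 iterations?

(-2.86557184, 0.49787136, 0.16681088)

∇φ = (4a, 8b, 12c)
Step 1: at (-4, 1, 0.5), ∇φ = (-16, 8, 6) → (-4, 1, 0.5) − 0.02·(-16, 8, 6) = (-3.68, 0.84, 0.38)
Step 2: at (-3.68, 0.84, 0.38), ∇φ = (-14.72, 6.72, 4.56) → (-3.68, 0.84, 0.38) − 0.02·(-14.72, 6.72, 4.56) = (-3.3856, 0.7056, 0.2888)
Step 3: at (-3.3856, 0.7056, 0.2888), ∇φ = (-13.5424, 5.6448, 3.4656) → (-3.3856, 0.7056, 0.2888) − 0.02·(-13.5424, 5.6448, 3.4656) = (-3.114752, 0.592704, 0.219488)
Step 4: at (-3.114752, 0.592704, 0.219488), ∇φ = (-12.459008, 4.741632, 2.633856) → (-3.114752, 0.592704, 0.219488) − 0.02·(-12.459008, 4.741632, 2.633856) = (-2.86557184, 0.49787136, 0.16681088)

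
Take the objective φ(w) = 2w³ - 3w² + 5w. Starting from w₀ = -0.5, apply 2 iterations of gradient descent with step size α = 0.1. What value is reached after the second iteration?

-4.0815

φ′(w) = 6w² - 6w + 5
w₁ = -0.5 − 0.1·9.5 = -1.45
w₂ = -1.45 − 0.1·26.315 = -4.0815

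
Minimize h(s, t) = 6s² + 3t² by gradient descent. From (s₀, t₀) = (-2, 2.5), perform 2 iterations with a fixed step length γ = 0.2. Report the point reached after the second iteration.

(-3.92, 0.1)

∇h = (12s, 6t)
(s₁, t₁) = (-2, 2.5) − 0.2·(-24, 15) = (2.8, -0.5)
(s₂, t₂) = (2.8, -0.5) − 0.2·(33.6, -3) = (-3.92, 0.1)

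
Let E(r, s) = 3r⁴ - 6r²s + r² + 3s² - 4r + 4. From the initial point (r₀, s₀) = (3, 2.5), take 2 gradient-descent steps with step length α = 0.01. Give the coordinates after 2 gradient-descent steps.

∇E = (12r³ - 12rs + 2r - 4, -6r² + 6s)
(r₁, s₁) = (3, 2.5) − 0.01·(236, -39) = (0.64, 2.89)
(r₂, s₂) = (0.64, 2.89) − 0.01·(-21.769472, 14.8824) = (0.85769472, 2.741176)

(0.85769472, 2.741176)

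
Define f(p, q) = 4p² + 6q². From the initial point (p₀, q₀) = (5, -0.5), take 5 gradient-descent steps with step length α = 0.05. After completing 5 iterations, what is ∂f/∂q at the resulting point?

∇f = (8p, 12q)
Step 1: at (5, -0.5), ∇f = (40, -6) → (5, -0.5) − 0.05·(40, -6) = (3, -0.2)
Step 2: at (3, -0.2), ∇f = (24, -2.4) → (3, -0.2) − 0.05·(24, -2.4) = (1.8, -0.08)
Step 3: at (1.8, -0.08), ∇f = (14.4, -0.96) → (1.8, -0.08) − 0.05·(14.4, -0.96) = (1.08, -0.032)
Step 4: at (1.08, -0.032), ∇f = (8.64, -0.384) → (1.08, -0.032) − 0.05·(8.64, -0.384) = (0.648, -0.0128)
Step 5: at (0.648, -0.0128), ∇f = (5.184, -0.1536) → (0.648, -0.0128) − 0.05·(5.184, -0.1536) = (0.3888, -0.00512)
∂f/∂q at (0.3888, -0.00512) = -0.06144

-0.06144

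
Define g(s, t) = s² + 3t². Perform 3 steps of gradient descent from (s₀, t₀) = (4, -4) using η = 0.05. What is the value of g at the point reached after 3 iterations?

∇g = (2s, 6t)
Step 1: at (4, -4), ∇g = (8, -24) → (4, -4) − 0.05·(8, -24) = (3.6, -2.8)
Step 2: at (3.6, -2.8), ∇g = (7.2, -16.8) → (3.6, -2.8) − 0.05·(7.2, -16.8) = (3.24, -1.96)
Step 3: at (3.24, -1.96), ∇g = (6.48, -11.76) → (3.24, -1.96) − 0.05·(6.48, -11.76) = (2.916, -1.372)
g(2.916, -1.372) = 14.150208

14.150208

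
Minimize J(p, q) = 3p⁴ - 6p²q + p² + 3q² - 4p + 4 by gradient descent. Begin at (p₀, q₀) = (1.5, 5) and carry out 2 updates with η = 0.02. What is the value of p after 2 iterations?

1.50762776

∇J = (12p³ - 12pq + 2p - 4, -6p² + 6q)
Step 1: at (1.5, 5), ∇J = (-50.5, 16.5) → (1.5, 5) − 0.02·(-50.5, 16.5) = (2.51, 4.67)
Step 2: at (2.51, 4.67), ∇J = (50.118612, -9.7806) → (2.51, 4.67) − 0.02·(50.118612, -9.7806) = (1.50762776, 4.865612)
p = 1.50762776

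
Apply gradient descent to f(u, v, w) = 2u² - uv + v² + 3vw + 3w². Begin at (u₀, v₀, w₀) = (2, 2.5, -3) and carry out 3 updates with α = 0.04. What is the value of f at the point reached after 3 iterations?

3.16863440896

∇f = (4u - v, -u + 2v + 3w, 3v + 6w)
(u₁, v₁, w₁) = (2, 2.5, -3) − 0.04·(5.5, -6, -10.5) = (1.78, 2.74, -2.58)
(u₂, v₂, w₂) = (1.78, 2.74, -2.58) − 0.04·(4.38, -4.04, -7.26) = (1.6048, 2.9016, -2.2896)
(u₃, v₃, w₃) = (1.6048, 2.9016, -2.2896) − 0.04·(3.5176, -2.6704, -5.0328) = (1.464096, 3.008416, -2.088288)
f(1.464096, 3.008416, -2.088288) = 3.16863440896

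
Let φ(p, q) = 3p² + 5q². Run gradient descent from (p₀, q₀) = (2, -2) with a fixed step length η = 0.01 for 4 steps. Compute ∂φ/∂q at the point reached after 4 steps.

∇φ = (6p, 10q)
Step 1: at (2, -2), ∇φ = (12, -20) → (2, -2) − 0.01·(12, -20) = (1.88, -1.8)
Step 2: at (1.88, -1.8), ∇φ = (11.28, -18) → (1.88, -1.8) − 0.01·(11.28, -18) = (1.7672, -1.62)
Step 3: at (1.7672, -1.62), ∇φ = (10.6032, -16.2) → (1.7672, -1.62) − 0.01·(10.6032, -16.2) = (1.661168, -1.458)
Step 4: at (1.661168, -1.458), ∇φ = (9.967008, -14.58) → (1.661168, -1.458) − 0.01·(9.967008, -14.58) = (1.56149792, -1.3122)
∂φ/∂q at (1.56149792, -1.3122) = -13.122

-13.122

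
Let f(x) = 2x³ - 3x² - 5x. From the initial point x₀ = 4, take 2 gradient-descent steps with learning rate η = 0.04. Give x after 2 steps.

1.418624

f′(x) = 6x² - 6x - 5
Step 1: f′(4) = 67; x₁ = 4 − 0.04·67 = 1.32
Step 2: f′(1.32) = -2.4656; x₂ = 1.32 − 0.04·(-2.4656) = 1.418624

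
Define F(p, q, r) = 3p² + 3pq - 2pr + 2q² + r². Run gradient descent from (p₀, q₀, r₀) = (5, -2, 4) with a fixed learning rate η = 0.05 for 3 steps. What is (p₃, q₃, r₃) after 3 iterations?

∇F = (6p + 3q - 2r, 3p + 4q, -2p + 2r)
(p₁, q₁, r₁) = (5, -2, 4) − 0.05·(16, 7, -2) = (4.2, -2.35, 4.1)
(p₂, q₂, r₂) = (4.2, -2.35, 4.1) − 0.05·(9.95, 3.2, -0.2) = (3.7025, -2.51, 4.11)
(p₃, q₃, r₃) = (3.7025, -2.51, 4.11) − 0.05·(6.465, 1.0675, 0.815) = (3.37925, -2.563375, 4.06925)

(3.37925, -2.563375, 4.06925)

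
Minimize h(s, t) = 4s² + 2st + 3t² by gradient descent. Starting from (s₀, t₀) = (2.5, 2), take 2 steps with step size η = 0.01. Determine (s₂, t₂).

(2.0426, 1.675)

∇h = (8s + 2t, 2s + 6t)
(s₁, t₁) = (2.5, 2) − 0.01·(24, 17) = (2.26, 1.83)
(s₂, t₂) = (2.26, 1.83) − 0.01·(21.74, 15.5) = (2.0426, 1.675)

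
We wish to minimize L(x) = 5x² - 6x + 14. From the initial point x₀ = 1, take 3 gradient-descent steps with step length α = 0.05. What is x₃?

L′(x) = 10x - 6
Step 1: L′(1) = 4; x₁ = 1 − 0.05·4 = 0.8
Step 2: L′(0.8) = 2; x₂ = 0.8 − 0.05·2 = 0.7
Step 3: L′(0.7) = 1; x₃ = 0.7 − 0.05·1 = 0.65

0.65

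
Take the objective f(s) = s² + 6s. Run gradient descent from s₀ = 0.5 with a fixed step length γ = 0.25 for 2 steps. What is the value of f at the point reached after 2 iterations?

f′(s) = 2s + 6
s₁ = 0.5 − 0.25·7 = -1.25
s₂ = -1.25 − 0.25·3.5 = -2.125
f(-2.125) = -8.234375

-8.234375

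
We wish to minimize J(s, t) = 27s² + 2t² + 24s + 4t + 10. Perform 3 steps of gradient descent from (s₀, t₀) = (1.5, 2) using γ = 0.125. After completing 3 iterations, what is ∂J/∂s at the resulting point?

-19961.484375

∇J = (54s + 24, 4t + 4)
(s₁, t₁) = (1.5, 2) − 0.125·(105, 12) = (-11.625, 0.5)
(s₂, t₂) = (-11.625, 0.5) − 0.125·(-603.75, 6) = (63.84375, -0.25)
(s₃, t₃) = (63.84375, -0.25) − 0.125·(3471.5625, 3) = (-370.1015625, -0.625)
∂J/∂s at (-370.1015625, -0.625) = -19961.484375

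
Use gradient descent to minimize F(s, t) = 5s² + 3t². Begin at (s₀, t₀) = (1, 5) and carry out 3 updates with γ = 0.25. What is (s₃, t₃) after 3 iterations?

∇F = (10s, 6t)
(s₁, t₁) = (1, 5) − 0.25·(10, 30) = (-1.5, -2.5)
(s₂, t₂) = (-1.5, -2.5) − 0.25·(-15, -15) = (2.25, 1.25)
(s₃, t₃) = (2.25, 1.25) − 0.25·(22.5, 7.5) = (-3.375, -0.625)

(-3.375, -0.625)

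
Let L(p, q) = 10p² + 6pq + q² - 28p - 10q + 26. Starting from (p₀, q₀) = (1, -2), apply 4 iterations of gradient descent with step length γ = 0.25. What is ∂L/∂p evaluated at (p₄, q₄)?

∇L = (20p + 6q - 28, 6p + 2q - 10)
Step 1: at (1, -2), ∇L = (-20, -8) → (1, -2) − 0.25·(-20, -8) = (6, 0)
Step 2: at (6, 0), ∇L = (92, 26) → (6, 0) − 0.25·(92, 26) = (-17, -6.5)
Step 3: at (-17, -6.5), ∇L = (-407, -125) → (-17, -6.5) − 0.25·(-407, -125) = (84.75, 24.75)
Step 4: at (84.75, 24.75), ∇L = (1815.5, 548) → (84.75, 24.75) − 0.25·(1815.5, 548) = (-369.125, -112.25)
∂L/∂p at (-369.125, -112.25) = -8084

-8084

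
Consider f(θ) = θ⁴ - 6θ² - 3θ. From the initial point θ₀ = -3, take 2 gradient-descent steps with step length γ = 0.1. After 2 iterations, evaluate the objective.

470751.50390625

f′(θ) = 4θ³ - 12θ - 3
Step 1: f′(-3) = -75; θ₁ = -3 − 0.1·(-75) = 4.5
Step 2: f′(4.5) = 307.5; θ₂ = 4.5 − 0.1·307.5 = -26.25
f(-26.25) = 470751.50390625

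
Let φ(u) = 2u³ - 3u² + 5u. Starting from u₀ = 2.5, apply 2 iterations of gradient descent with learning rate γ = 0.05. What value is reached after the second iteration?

0.8328125

φ′(u) = 6u² - 6u + 5
Step 1: φ′(2.5) = 27.5; u₁ = 2.5 − 0.05·27.5 = 1.125
Step 2: φ′(1.125) = 5.84375; u₂ = 1.125 − 0.05·5.84375 = 0.8328125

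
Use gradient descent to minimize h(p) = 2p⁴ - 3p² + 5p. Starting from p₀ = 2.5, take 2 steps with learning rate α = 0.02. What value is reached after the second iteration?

h′(p) = 8p³ - 6p + 5
Step 1: h′(2.5) = 115; p₁ = 2.5 − 0.02·115 = 0.2
Step 2: h′(0.2) = 3.864; p₂ = 0.2 − 0.02·3.864 = 0.12272

0.12272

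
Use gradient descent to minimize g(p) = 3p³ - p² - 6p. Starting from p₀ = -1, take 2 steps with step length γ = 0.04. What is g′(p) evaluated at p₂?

g′(p) = 9p² - 2p - 6
p₁ = -1 − 0.04·5 = -1.2
p₂ = -1.2 − 0.04·9.36 = -1.5744
g′(p) at (-1.5744) = 19.45741824

19.45741824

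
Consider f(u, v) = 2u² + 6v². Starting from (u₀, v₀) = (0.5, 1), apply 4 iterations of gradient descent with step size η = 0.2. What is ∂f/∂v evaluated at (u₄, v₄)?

∇f = (4u, 12v)
(u₁, v₁) = (0.5, 1) − 0.2·(2, 12) = (0.1, -1.4)
(u₂, v₂) = (0.1, -1.4) − 0.2·(0.4, -16.8) = (0.02, 1.96)
(u₃, v₃) = (0.02, 1.96) − 0.2·(0.08, 23.52) = (0.004, -2.744)
(u₄, v₄) = (0.004, -2.744) − 0.2·(0.016, -32.928) = (0.0008, 3.8416)
∂f/∂v at (0.0008, 3.8416) = 46.0992

46.0992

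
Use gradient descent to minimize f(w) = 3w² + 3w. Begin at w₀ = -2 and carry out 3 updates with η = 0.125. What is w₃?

f′(w) = 6w + 3
w₁ = -2 − 0.125·(-9) = -0.875
w₂ = -0.875 − 0.125·(-2.25) = -0.59375
w₃ = -0.59375 − 0.125·(-0.5625) = -0.5234375

-0.5234375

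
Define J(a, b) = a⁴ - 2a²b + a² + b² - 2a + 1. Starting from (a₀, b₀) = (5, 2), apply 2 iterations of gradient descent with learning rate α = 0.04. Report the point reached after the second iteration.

(392.24896768, 18.591872)

∇J = (4a³ - 4ab + 2a - 2, -2a² + 2b)
Step 1: at (5, 2), ∇J = (468, -46) → (5, 2) − 0.04·(468, -46) = (-13.72, 3.84)
Step 2: at (-13.72, 3.84), ∇J = (-10149.224192, -368.7968) → (-13.72, 3.84) − 0.04·(-10149.224192, -368.7968) = (392.24896768, 18.591872)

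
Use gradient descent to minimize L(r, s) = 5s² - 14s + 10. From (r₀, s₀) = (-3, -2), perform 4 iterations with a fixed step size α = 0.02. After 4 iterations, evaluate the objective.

9.897230848

∇L = (0, 10s - 14)
Step 1: at (-3, -2), ∇L = (0, -34) → (-3, -2) − 0.02·(0, -34) = (-3, -1.32)
Step 2: at (-3, -1.32), ∇L = (0, -27.2) → (-3, -1.32) − 0.02·(0, -27.2) = (-3, -0.776)
Step 3: at (-3, -0.776), ∇L = (0, -21.76) → (-3, -0.776) − 0.02·(0, -21.76) = (-3, -0.3408)
Step 4: at (-3, -0.3408), ∇L = (0, -17.408) → (-3, -0.3408) − 0.02·(0, -17.408) = (-3, 0.00736)
L(-3, 0.00736) = 9.897230848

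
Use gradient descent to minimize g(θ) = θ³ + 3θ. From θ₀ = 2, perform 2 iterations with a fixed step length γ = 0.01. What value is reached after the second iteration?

1.717325

g′(θ) = 3θ² + 3
θ₁ = 2 − 0.01·15 = 1.85
θ₂ = 1.85 − 0.01·13.2675 = 1.717325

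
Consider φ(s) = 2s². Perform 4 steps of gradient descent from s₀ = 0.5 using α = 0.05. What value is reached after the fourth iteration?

φ′(s) = 4s
s₁ = 0.5 − 0.05·2 = 0.4
s₂ = 0.4 − 0.05·1.6 = 0.32
s₃ = 0.32 − 0.05·1.28 = 0.256
s₄ = 0.256 − 0.05·1.024 = 0.2048

0.2048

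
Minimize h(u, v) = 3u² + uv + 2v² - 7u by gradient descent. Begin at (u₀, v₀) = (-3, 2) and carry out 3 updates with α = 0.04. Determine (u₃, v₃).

(-0.827136, 1.39488)

∇h = (6u + v - 7, u + 4v)
(u₁, v₁) = (-3, 2) − 0.04·(-23, 5) = (-2.08, 1.8)
(u₂, v₂) = (-2.08, 1.8) − 0.04·(-17.68, 5.12) = (-1.3728, 1.5952)
(u₃, v₃) = (-1.3728, 1.5952) − 0.04·(-13.6416, 5.008) = (-0.827136, 1.39488)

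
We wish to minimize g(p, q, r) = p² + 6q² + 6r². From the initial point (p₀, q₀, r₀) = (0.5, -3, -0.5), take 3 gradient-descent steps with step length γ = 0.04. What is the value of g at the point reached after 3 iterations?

1.248857586688

∇g = (2p, 12q, 12r)
(p₁, q₁, r₁) = (0.5, -3, -0.5) − 0.04·(1, -36, -6) = (0.46, -1.56, -0.26)
(p₂, q₂, r₂) = (0.46, -1.56, -0.26) − 0.04·(0.92, -18.72, -3.12) = (0.4232, -0.8112, -0.1352)
(p₃, q₃, r₃) = (0.4232, -0.8112, -0.1352) − 0.04·(0.8464, -9.7344, -1.6224) = (0.389344, -0.421824, -0.070304)
g(0.389344, -0.421824, -0.070304) = 1.248857586688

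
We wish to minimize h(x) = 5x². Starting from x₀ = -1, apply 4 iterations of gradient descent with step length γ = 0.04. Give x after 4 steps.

h′(x) = 10x
Step 1: h′(-1) = -10; x₁ = -1 − 0.04·(-10) = -0.6
Step 2: h′(-0.6) = -6; x₂ = -0.6 − 0.04·(-6) = -0.36
Step 3: h′(-0.36) = -3.6; x₃ = -0.36 − 0.04·(-3.6) = -0.216
Step 4: h′(-0.216) = -2.16; x₄ = -0.216 − 0.04·(-2.16) = -0.1296

-0.1296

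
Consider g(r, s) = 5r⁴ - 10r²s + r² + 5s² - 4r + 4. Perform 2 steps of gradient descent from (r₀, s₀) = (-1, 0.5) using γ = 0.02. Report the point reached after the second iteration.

(-0.6102272, 0.57248)

∇g = (20r³ - 20rs + 2r - 4, -10r² + 10s)
(r₁, s₁) = (-1, 0.5) − 0.02·(-16, -5) = (-0.68, 0.6)
(r₂, s₂) = (-0.68, 0.6) − 0.02·(-3.48864, 1.376) = (-0.6102272, 0.57248)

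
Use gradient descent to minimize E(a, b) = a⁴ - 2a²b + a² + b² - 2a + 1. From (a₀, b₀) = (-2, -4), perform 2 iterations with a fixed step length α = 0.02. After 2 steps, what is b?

∇E = (4a³ - 4ab + 2a - 2, -2a² + 2b)
Step 1: at (-2, -4), ∇E = (-70, -16) → (-2, -4) − 0.02·(-70, -16) = (-0.6, -3.68)
Step 2: at (-0.6, -3.68), ∇E = (-12.896, -8.08) → (-0.6, -3.68) − 0.02·(-12.896, -8.08) = (-0.34208, -3.5184)
b = -3.5184

-3.5184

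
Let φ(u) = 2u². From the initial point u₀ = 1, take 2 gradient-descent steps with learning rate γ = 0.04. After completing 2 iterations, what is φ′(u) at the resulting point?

φ′(u) = 4u
Step 1: φ′(1) = 4; u₁ = 1 − 0.04·4 = 0.84
Step 2: φ′(0.84) = 3.36; u₂ = 0.84 − 0.04·3.36 = 0.7056
φ′(u) at (0.7056) = 2.8224

2.8224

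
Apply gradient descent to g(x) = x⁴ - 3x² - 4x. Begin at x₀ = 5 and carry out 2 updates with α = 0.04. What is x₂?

g′(x) = 4x³ - 6x - 4
Step 1: g′(5) = 466; x₁ = 5 − 0.04·466 = -13.64
Step 2: g′(-13.64) = -10073.026176; x₂ = -13.64 − 0.04·(-10073.026176) = 389.28104704

389.28104704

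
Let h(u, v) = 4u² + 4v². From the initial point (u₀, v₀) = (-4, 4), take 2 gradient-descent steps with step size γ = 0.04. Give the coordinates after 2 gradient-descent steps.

(-1.8496, 1.8496)

∇h = (8u, 8v)
(u₁, v₁) = (-4, 4) − 0.04·(-32, 32) = (-2.72, 2.72)
(u₂, v₂) = (-2.72, 2.72) − 0.04·(-21.76, 21.76) = (-1.8496, 1.8496)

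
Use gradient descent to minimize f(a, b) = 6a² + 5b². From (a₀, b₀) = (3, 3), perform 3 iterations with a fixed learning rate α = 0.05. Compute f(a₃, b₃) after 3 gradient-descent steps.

∇f = (12a, 10b)
(a₁, b₁) = (3, 3) − 0.05·(36, 30) = (1.2, 1.5)
(a₂, b₂) = (1.2, 1.5) − 0.05·(14.4, 15) = (0.48, 0.75)
(a₃, b₃) = (0.48, 0.75) − 0.05·(5.76, 7.5) = (0.192, 0.375)
f(0.192, 0.375) = 0.924309

0.924309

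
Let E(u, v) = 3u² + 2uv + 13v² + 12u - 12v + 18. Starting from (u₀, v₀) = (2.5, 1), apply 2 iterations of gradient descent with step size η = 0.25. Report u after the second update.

1.25

∇E = (6u + 2v + 12, 2u + 26v - 12)
Step 1: at (2.5, 1), ∇E = (29, 19) → (2.5, 1) − 0.25·(29, 19) = (-4.75, -3.75)
Step 2: at (-4.75, -3.75), ∇E = (-24, -119) → (-4.75, -3.75) − 0.25·(-24, -119) = (1.25, 26)
u = 1.25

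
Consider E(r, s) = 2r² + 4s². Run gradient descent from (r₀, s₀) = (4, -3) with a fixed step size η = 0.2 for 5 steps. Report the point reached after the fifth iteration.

∇E = (4r, 8s)
Step 1: at (4, -3), ∇E = (16, -24) → (4, -3) − 0.2·(16, -24) = (0.8, 1.8)
Step 2: at (0.8, 1.8), ∇E = (3.2, 14.4) → (0.8, 1.8) − 0.2·(3.2, 14.4) = (0.16, -1.08)
Step 3: at (0.16, -1.08), ∇E = (0.64, -8.64) → (0.16, -1.08) − 0.2·(0.64, -8.64) = (0.032, 0.648)
Step 4: at (0.032, 0.648), ∇E = (0.128, 5.184) → (0.032, 0.648) − 0.2·(0.128, 5.184) = (0.0064, -0.3888)
Step 5: at (0.0064, -0.3888), ∇E = (0.0256, -3.1104) → (0.0064, -0.3888) − 0.2·(0.0256, -3.1104) = (0.00128, 0.23328)

(0.00128, 0.23328)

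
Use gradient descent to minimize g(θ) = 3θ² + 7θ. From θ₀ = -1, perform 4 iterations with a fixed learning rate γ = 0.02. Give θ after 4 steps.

g′(θ) = 6θ + 7
Step 1: g′(-1) = 1; θ₁ = -1 − 0.02·1 = -1.02
Step 2: g′(-1.02) = 0.88; θ₂ = -1.02 − 0.02·0.88 = -1.0376
Step 3: g′(-1.0376) = 0.7744; θ₃ = -1.0376 − 0.02·0.7744 = -1.053088
Step 4: g′(-1.053088) = 0.681472; θ₄ = -1.053088 − 0.02·0.681472 = -1.06671744

-1.06671744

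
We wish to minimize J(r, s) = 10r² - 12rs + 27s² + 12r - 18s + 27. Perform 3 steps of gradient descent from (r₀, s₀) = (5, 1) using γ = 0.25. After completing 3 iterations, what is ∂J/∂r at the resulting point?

-41500

∇J = (20r - 12s + 12, -12r + 54s - 18)
Step 1: at (5, 1), ∇J = (100, -24) → (5, 1) − 0.25·(100, -24) = (-20, 7)
Step 2: at (-20, 7), ∇J = (-472, 600) → (-20, 7) − 0.25·(-472, 600) = (98, -143)
Step 3: at (98, -143), ∇J = (3688, -8916) → (98, -143) − 0.25·(3688, -8916) = (-824, 2086)
∂J/∂r at (-824, 2086) = -41500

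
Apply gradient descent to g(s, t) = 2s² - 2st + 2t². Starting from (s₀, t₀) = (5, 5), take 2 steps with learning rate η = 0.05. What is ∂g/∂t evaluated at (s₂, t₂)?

∇g = (4s - 2t, -2s + 4t)
(s₁, t₁) = (5, 5) − 0.05·(10, 10) = (4.5, 4.5)
(s₂, t₂) = (4.5, 4.5) − 0.05·(9, 9) = (4.05, 4.05)
∂g/∂t at (4.05, 4.05) = 8.1

8.1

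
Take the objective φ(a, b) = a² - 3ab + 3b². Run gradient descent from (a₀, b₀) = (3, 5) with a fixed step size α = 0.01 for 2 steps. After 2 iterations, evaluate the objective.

∇φ = (2a - 3b, -3a + 6b)
Step 1: at (3, 5), ∇φ = (-9, 21) → (3, 5) − 0.01·(-9, 21) = (3.09, 4.79)
Step 2: at (3.09, 4.79), ∇φ = (-8.19, 19.47) → (3.09, 4.79) − 0.01·(-8.19, 19.47) = (3.1719, 4.5953)
φ(3.1719, 4.5953) = 29.68379967

29.68379967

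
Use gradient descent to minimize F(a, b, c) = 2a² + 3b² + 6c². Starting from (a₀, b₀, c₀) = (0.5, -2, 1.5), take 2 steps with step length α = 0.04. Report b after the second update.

-1.1552

∇F = (4a, 6b, 12c)
(a₁, b₁, c₁) = (0.5, -2, 1.5) − 0.04·(2, -12, 18) = (0.42, -1.52, 0.78)
(a₂, b₂, c₂) = (0.42, -1.52, 0.78) − 0.04·(1.68, -9.12, 9.36) = (0.3528, -1.1552, 0.4056)
b = -1.1552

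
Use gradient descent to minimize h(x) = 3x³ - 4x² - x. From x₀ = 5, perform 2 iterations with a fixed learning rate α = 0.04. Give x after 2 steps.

h′(x) = 9x² - 8x - 1
x₁ = 5 − 0.04·184 = -2.36
x₂ = -2.36 − 0.04·68.0064 = -5.080256

-5.080256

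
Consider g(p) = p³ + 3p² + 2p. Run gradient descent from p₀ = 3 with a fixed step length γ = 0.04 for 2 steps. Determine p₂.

g′(p) = 3p² + 6p + 2
Step 1: g′(3) = 47; p₁ = 3 − 0.04·47 = 1.12
Step 2: g′(1.12) = 12.4832; p₂ = 1.12 − 0.04·12.4832 = 0.620672

0.620672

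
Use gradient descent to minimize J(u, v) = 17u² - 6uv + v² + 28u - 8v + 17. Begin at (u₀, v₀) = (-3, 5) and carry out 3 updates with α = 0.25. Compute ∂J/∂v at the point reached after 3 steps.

-8870

∇J = (34u - 6v + 28, -6u + 2v - 8)
Step 1: at (-3, 5), ∇J = (-104, 20) → (-3, 5) − 0.25·(-104, 20) = (23, 0)
Step 2: at (23, 0), ∇J = (810, -146) → (23, 0) − 0.25·(810, -146) = (-179.5, 36.5)
Step 3: at (-179.5, 36.5), ∇J = (-6294, 1142) → (-179.5, 36.5) − 0.25·(-6294, 1142) = (1394, -249)
∂J/∂v at (1394, -249) = -8870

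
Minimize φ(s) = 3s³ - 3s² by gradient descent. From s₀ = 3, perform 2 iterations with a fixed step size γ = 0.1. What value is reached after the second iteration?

φ′(s) = 9s² - 6s
s₁ = 3 − 0.1·63 = -3.3
s₂ = -3.3 − 0.1·117.81 = -15.081

-15.081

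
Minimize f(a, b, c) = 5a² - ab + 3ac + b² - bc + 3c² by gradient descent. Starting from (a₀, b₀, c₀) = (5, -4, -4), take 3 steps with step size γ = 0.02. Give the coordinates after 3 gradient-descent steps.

(2.94072, -3.520968, -3.589416)

∇f = (10a - b + 3c, -a + 2b - c, 3a - b + 6c)
Step 1: at (5, -4, -4), ∇f = (42, -9, -5) → (5, -4, -4) − 0.02·(42, -9, -5) = (4.16, -3.82, -3.9)
Step 2: at (4.16, -3.82, -3.9), ∇f = (33.72, -7.9, -7.1) → (4.16, -3.82, -3.9) − 0.02·(33.72, -7.9, -7.1) = (3.4856, -3.662, -3.758)
Step 3: at (3.4856, -3.662, -3.758), ∇f = (27.244, -7.0516, -8.4292) → (3.4856, -3.662, -3.758) − 0.02·(27.244, -7.0516, -8.4292) = (2.94072, -3.520968, -3.589416)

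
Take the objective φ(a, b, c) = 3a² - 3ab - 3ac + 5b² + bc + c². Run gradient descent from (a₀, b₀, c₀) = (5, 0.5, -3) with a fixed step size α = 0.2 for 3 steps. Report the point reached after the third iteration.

(-4.372, 6.924, 1.9)

∇φ = (6a - 3b - 3c, -3a + 10b + c, -3a + b + 2c)
(a₁, b₁, c₁) = (5, 0.5, -3) − 0.2·(37.5, -13, -20.5) = (-2.5, 3.1, 1.1)
(a₂, b₂, c₂) = (-2.5, 3.1, 1.1) − 0.2·(-27.6, 39.6, 12.8) = (3.02, -4.82, -1.46)
(a₃, b₃, c₃) = (3.02, -4.82, -1.46) − 0.2·(36.96, -58.72, -16.8) = (-4.372, 6.924, 1.9)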